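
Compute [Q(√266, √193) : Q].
[Q(√266, √193) : Q] = 4

[Q(√266):Q] = 2 (min poly x^2 - 266, irreducible since 266 is squarefree > 1). For the top step, suppose √193 ∈ Q(√266), say √193 = c + d√266 with c, d ∈ Q. Squaring: 193 = c^2 + 266d^2 + 2cd√266. Since √266 ∉ Q this forces 2cd = 0. If d = 0 then √193 = c ∈ Q, contradicting 193 squarefree > 1. If c = 0 then 193 = 266d^2, so 266·193 = (266d)^2 is a perfect square in Q — but 266·193 = 51338 is not a perfect square (since 266 and 193 are distinct squarefree integers). Contradiction. Hence √193 ∉ Q(√266), so x^2 - 193 stays irreducible over Q(√266) and [Q(√266, √193) : Q(√266)] = 2. By the tower law, [Q(√266, √193) : Q] = 2 · 2 = 4.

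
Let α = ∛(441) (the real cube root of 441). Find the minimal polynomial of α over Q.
m_α(x) = x^3 - 441

α satisfies α^3 = 441, so x^3 - 441 annihilates α. By the rational root test, a rational root p/q (in lowest terms) of x^3 - 441 would satisfy p^3 = 441 q^3, forcing q = 1 and p^3 = 441; but 441 is not a perfect cube, contradiction. A monic cubic over Q with no rational root is irreducible (any nontrivial factorization would include a linear factor). Hence x^3 - 441 is the minimal polynomial of α, and in particular [Q(α):Q] = 3.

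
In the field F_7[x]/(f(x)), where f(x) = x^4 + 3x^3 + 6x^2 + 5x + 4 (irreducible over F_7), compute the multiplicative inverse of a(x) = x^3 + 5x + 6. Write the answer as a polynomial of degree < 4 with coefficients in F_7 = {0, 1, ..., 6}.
a(x)^(-1) ≡ 3x^3 + x + 4 (mod f(x))

Since f is irreducible over F_7, F_7[x]/(f) is a field and a(x) ≠ 0 has an inverse. Apply the extended Euclidean algorithm to f(x) and a(x) in F_7[x]: f(x) = (x + 3)·a(x) + (x^2 + 5x);  a(x) = (x + 2)·(x^2 + 5x) + (2x + 6);  (x^2 + 5x) = (4x + 1)·(2x + 6) + (1). The last nonzero remainder is the constant 1 = gcd(f, a) in F_7. Back-substituting through the division chain expresses 1 = s(x)·a(x) + t(x)·f(x) with s(x) ≡ 3x^3 + x + 4 (mod f), so a(x)^(-1) ≡ s(x) = 3x^3 + x + 4 (mod f). Check: (x^3 + 5x + 6)·(3x^3 + x + 4) = 3x^6 + 2x^4 + x^3 + 5x^2 + 5x + 3 ≡ 1 (mod x^4 + 3x^3 + 6x^2 + 5x + 4).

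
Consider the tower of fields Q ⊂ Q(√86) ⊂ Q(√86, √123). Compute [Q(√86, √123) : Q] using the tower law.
[Q(√86, √123) : Q] = 4

[Q(√86):Q] = 2 (min poly x^2 - 86, irreducible since 86 is squarefree > 1). For the top step, suppose √123 ∈ Q(√86), say √123 = c + d√86 with c, d ∈ Q. Squaring: 123 = c^2 + 86d^2 + 2cd√86. Since √86 ∉ Q this forces 2cd = 0. If d = 0 then √123 = c ∈ Q, contradicting 123 squarefree > 1. If c = 0 then 123 = 86d^2, so 86·123 = (86d)^2 is a perfect square in Q — but 86·123 = 10578 is not a perfect square (since 86 and 123 are distinct squarefree integers). Contradiction. Hence √123 ∉ Q(√86), so x^2 - 123 stays irreducible over Q(√86) and [Q(√86, √123) : Q(√86)] = 2. By the tower law, [Q(√86, √123) : Q] = 2 · 2 = 4.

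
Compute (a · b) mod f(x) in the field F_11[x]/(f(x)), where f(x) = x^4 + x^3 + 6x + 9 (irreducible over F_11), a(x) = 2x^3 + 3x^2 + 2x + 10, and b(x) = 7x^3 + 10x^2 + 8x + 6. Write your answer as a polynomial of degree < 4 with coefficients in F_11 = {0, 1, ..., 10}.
a · b ≡ 9x^3 + 3x + 5 (mod f(x))

Multiply in F_11[x]: a(x)·b(x) = (2x^3 + 3x^2 + 2x + 10)·(7x^3 + 10x^2 + 8x + 6) = 3x^6 + 8x^5 + 5x^4 + 5x^3 + 2x^2 + 4x + 5. This has degree ≥ 4, so divide by f(x) over F_11: 3x^6 + 8x^5 + 5x^4 + 5x^3 + 2x^2 + 4x + 5 = (3x^2 + 5x)·(x^4 + x^3 + 6x + 9) + (9x^3 + 3x + 5). Hence a·b ≡ 9x^3 + 3x + 5 (mod f). (F_11[x]/(f) is a field with 11^4 = 14641 elements since f is irreducible of degree 4.)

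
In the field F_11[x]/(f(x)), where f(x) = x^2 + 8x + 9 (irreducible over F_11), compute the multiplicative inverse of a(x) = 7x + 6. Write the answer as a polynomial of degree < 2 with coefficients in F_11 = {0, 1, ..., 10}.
a(x)^(-1) ≡ 9x + 3 (mod f(x))

Since f is irreducible over F_11, F_11[x]/(f) is a field and a(x) ≠ 0 has an inverse. Apply the extended Euclidean algorithm to f(x) and a(x) in F_11[x]: f(x) = (8x + 10)·a(x) + (4). The last nonzero remainder is the constant 4 = gcd(f, a) in F_11. Back-substituting through the division chain expresses 4 = s(x)·a(x) + t(x)·f(x) with s(x) ≡ 3x + 1 (mod f), so (3x + 1)·a(x) ≡ 4 (mod f). Multiplying by 4^(-1) ≡ 3 in F_11 gives a(x)^(-1) ≡ 3·(3x + 1) ≡ 9x + 3 (mod f). Check: (7x + 6)·(9x + 3) = 8x^2 + 9x + 7 ≡ 1 (mod x^2 + 8x + 9).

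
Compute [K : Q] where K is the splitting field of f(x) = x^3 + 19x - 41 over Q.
[K : Q] = 6

By the rational root test, any rational root of the monic integer polynomial f(x) = x^3 + 19x - 41 must be an integer dividing the constant term -41, i.e. one of ±{1, 41}. Evaluating: f(1) = -21, f(-1) = -61, f(41) = 69659, f(-41) = -69741; none is 0, so f has no rational root and is therefore irreducible over Q (a cubic with no linear factor over a field is irreducible). For an irreducible cubic, the Galois group is A_3 or S_3 according as the discriminant disc(f) = -4a^3 - 27b^2 = -4·(19)^3 - 27·(-41)^2 = -72823 is or is not a square in Q. Here disc(f) = -72823 is not a perfect square in Q, so the Galois group of f over Q is not contained in A_3 and must be all of S_3. The splitting field has degree |S_3| = 6 over Q, so [K : Q] = 6.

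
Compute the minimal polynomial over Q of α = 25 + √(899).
m_α(x) = x^2 - 50x - 274

From α - 25 = √(899), squaring gives (α - 25)^2 = 899, i.e. α^2 - 50α + 625 = 899, so α^2 - 50α - 274 = 0. The discriminant of x^2 - 50x - 274 is (-50)^2 - 4·(-274) = 2500 + 1096 = 3596, and 4·(899) is not a perfect square in Q since 899 is squarefree and ≠ 1. Hence x^2 - 50x - 274 is irreducible over Q and is the minimal polynomial of α.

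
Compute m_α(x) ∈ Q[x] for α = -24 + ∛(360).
m_α(x) = x^3 + 72x^2 + 1728x + 13464

Set β = α + 24 = ∛(360), so β^3 = 360. Then (α + 24)^3 - 360 = 0, i.e. α is a root of g(x) = (x + 24)^3 - 360 = x^3 + 72x^2 + 1728x + 13464. Since g(x) = h(x + 24) where h(x) = x^3 - 360, and h is irreducible over Q (because 360 is not a perfect cube, so h has no rational root, and a monic cubic with no rational root is irreducible), g is also irreducible (irreducibility is preserved under the substitution x → x + 24). Hence m_α(x) = x^3 + 72x^2 + 1728x + 13464.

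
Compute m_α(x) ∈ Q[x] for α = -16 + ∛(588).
m_α(x) = x^3 + 48x^2 + 768x + 3508

Set β = α + 16 = ∛(588), so β^3 = 588. Then (α + 16)^3 - 588 = 0, i.e. α is a root of g(x) = (x + 16)^3 - 588 = x^3 + 48x^2 + 768x + 3508. Since g(x) = h(x + 16) where h(x) = x^3 - 588, and h is irreducible over Q (because 588 is not a perfect cube, so h has no rational root, and a monic cubic with no rational root is irreducible), g is also irreducible (irreducibility is preserved under the substitution x → x + 16). Hence m_α(x) = x^3 + 48x^2 + 768x + 3508.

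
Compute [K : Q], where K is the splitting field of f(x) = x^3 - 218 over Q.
[K : Q] = 6

The roots of x^3 - 218 are ∛218, ω∛218, ω^2∛218 where ω = e^(2πi/3) is a primitive cube root of unity, so K = Q(∛218, ω). Now [Q(∛218):Q] = 3 (since 218 is not a perfect cube, x^3 - 218 is irreducible) and [Q(ω):Q] = 2. Both 2 and 3 divide [K:Q], and [K:Q] ≤ 3·2 = 6, so [K:Q] = 6. (Equivalently: Q(∛218) ⊂ R but ω ∉ R, so [K : Q(∛218)] = 2.)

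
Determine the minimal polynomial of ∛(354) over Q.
m_α(x) = x^3 - 354

α satisfies α^3 = 354, so x^3 - 354 annihilates α. By the rational root test, a rational root p/q (in lowest terms) of x^3 - 354 would satisfy p^3 = 354 q^3, forcing q = 1 and p^3 = 354; but 354 is not a perfect cube, contradiction. A monic cubic over Q with no rational root is irreducible (any nontrivial factorization would include a linear factor). Hence x^3 - 354 is the minimal polynomial of α, and in particular [Q(α):Q] = 3.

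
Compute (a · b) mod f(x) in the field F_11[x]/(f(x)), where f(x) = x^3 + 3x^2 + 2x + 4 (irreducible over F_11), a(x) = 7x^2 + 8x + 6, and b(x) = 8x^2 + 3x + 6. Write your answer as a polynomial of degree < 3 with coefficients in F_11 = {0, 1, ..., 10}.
a · b ≡ 9x^2 + 8x + 5 (mod f(x))

Multiply in F_11[x]: a(x)·b(x) = (7x^2 + 8x + 6)·(8x^2 + 3x + 6) = x^4 + 8x^3 + 4x^2 + 3. This has degree ≥ 3, so divide by f(x) over F_11: x^4 + 8x^3 + 4x^2 + 3 = (x + 5)·(x^3 + 3x^2 + 2x + 4) + (9x^2 + 8x + 5). Hence a·b ≡ 9x^2 + 8x + 5 (mod f). (F_11[x]/(f) is a field with 11^3 = 1331 elements since f is irreducible of degree 3.)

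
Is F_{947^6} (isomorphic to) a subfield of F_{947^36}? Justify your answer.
Yes: F_{947^6} is a subfield of F_{947^36}

F_{p^m} embeds in F_{p^n} iff m | n (since F_{p^n} is the splitting field of x^(p^n) - x, and F_{p^m} ⊂ F_{p^n} forces p^n to be a power of p^m, i.e. m | n; conversely if m | n then every root of x^(p^m) - x is a root of x^(p^n) - x). Here 6 | 36 (since 36 = 6·6), so F_{947^6} is a subfield of F_{947^36}, and [F_{947^36} : F_{947^6}] = 36/6 = 6.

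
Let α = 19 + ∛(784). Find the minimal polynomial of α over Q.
m_α(x) = x^3 - 57x^2 + 1083x - 7643

Set β = α - 19 = ∛(784), so β^3 = 784. Then (α - 19)^3 - 784 = 0, i.e. α is a root of g(x) = (x - 19)^3 - 784 = x^3 - 57x^2 + 1083x - 7643. Since g(x) = h(x - 19) where h(x) = x^3 - 784, and h is irreducible over Q (because 784 is not a perfect cube, so h has no rational root, and a monic cubic with no rational root is irreducible), g is also irreducible (irreducibility is preserved under the substitution x → x - 19). Hence m_α(x) = x^3 - 57x^2 + 1083x - 7643.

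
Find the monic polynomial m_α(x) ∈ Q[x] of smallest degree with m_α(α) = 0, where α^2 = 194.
m_α(x) = x^2 - 194

α satisfies α^2 - 194 = 0, so x^2 - 194 annihilates α. Since d = 194 is squarefree and ≠ 1, it is not a perfect square in Q, so x^2 - 194 has no rational root and is therefore irreducible over Q (a degree-2 polynomial over a field is irreducible iff it has no root). Hence m_α(x) = x^2 - 194.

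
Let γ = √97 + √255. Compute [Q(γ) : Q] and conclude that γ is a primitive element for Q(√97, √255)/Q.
[Q(γ) : Q] = 4 (equivalently, Q(γ) = Q(√97, √255))

Obviously Q(γ) ⊆ Q(√97, √255), and [Q(√97, √255):Q] = 4 (since 97, 255 are distinct squarefree integers > 1 with 24735 not a perfect square). To show equality we compute the minimal polynomial of γ. From γ = √97 + √255: γ^2 = 97 + 2√(24735) + 255 = 352 + 2√(24735), so γ^2 - 352 = 2√(24735); squaring, (γ^2 - 352)^2 = 4·24735, i.e. γ^4 - 704γ^2 + 123904 - 98940 = 0, i.e. γ^4 - 704γ^2 + 24964 = 0. So γ is a root of x^4 - 704x^2 + 24964. This polynomial is irreducible over Q: it has no rational root (each ±√97 ± √255 is irrational), and any factorization into two quadratics over Q would force √(24735) ∈ Q (pairing opposite roots) or √97, √255 ∈ Q (other pairings), all impossible. Hence [Q(γ):Q] = 4 = [Q(√97, √255):Q], so Q(γ) = Q(√97, √255).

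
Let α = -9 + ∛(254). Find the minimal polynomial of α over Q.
m_α(x) = x^3 + 27x^2 + 243x + 475

Set β = α + 9 = ∛(254), so β^3 = 254. Then (α + 9)^3 - 254 = 0, i.e. α is a root of g(x) = (x + 9)^3 - 254 = x^3 + 27x^2 + 243x + 475. Since g(x) = h(x + 9) where h(x) = x^3 - 254, and h is irreducible over Q (because 254 is not a perfect cube, so h has no rational root, and a monic cubic with no rational root is irreducible), g is also irreducible (irreducibility is preserved under the substitution x → x + 9). Hence m_α(x) = x^3 + 27x^2 + 243x + 475.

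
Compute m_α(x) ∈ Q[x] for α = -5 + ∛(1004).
m_α(x) = x^3 + 15x^2 + 75x - 879

Set β = α + 5 = ∛(1004), so β^3 = 1004. Then (α + 5)^3 - 1004 = 0, i.e. α is a root of g(x) = (x + 5)^3 - 1004 = x^3 + 15x^2 + 75x - 879. Since g(x) = h(x + 5) where h(x) = x^3 - 1004, and h is irreducible over Q (because 1004 is not a perfect cube, so h has no rational root, and a monic cubic with no rational root is irreducible), g is also irreducible (irreducibility is preserved under the substitution x → x + 5). Hence m_α(x) = x^3 + 15x^2 + 75x - 879.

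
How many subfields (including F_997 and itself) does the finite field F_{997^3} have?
F_{997^3} has 2 subfields

The subfields of F_{p^n} are exactly the fields F_{p^d} for d | n (each is the fixed field of the unique index-d subgroup of Gal(F_{p^n}/F_p) ≅ Z/nZ). The divisors of n = 3 are {1, 3}, giving 2 subfields: F_{997^1}, F_{997^3}.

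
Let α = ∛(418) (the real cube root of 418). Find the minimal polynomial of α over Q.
m_α(x) = x^3 - 418

α satisfies α^3 = 418, so x^3 - 418 annihilates α. By the rational root test, a rational root p/q (in lowest terms) of x^3 - 418 would satisfy p^3 = 418 q^3, forcing q = 1 and p^3 = 418; but 418 is not a perfect cube, contradiction. A monic cubic over Q with no rational root is irreducible (any nontrivial factorization would include a linear factor). Hence x^3 - 418 is the minimal polynomial of α, and in particular [Q(α):Q] = 3.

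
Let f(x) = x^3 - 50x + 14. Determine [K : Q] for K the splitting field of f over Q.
[K : Q] = 6

By the rational root test, any rational root of the monic integer polynomial f(x) = x^3 - 50x + 14 must be an integer dividing the constant term 14, i.e. one of ±{1, 2, 7, 14}. Evaluating: f(1) = -35, f(-1) = 63, f(2) = -78, f(-2) = 106, f(7) = 7, f(-7) = 21, f(14) = 2058, f(-14) = -2030; none is 0, so f has no rational root and is therefore irreducible over Q (a cubic with no linear factor over a field is irreducible). For an irreducible cubic, the Galois group is A_3 or S_3 according as the discriminant disc(f) = -4a^3 - 27b^2 = -4·(-50)^3 - 27·(14)^2 = 494708 is or is not a square in Q. Here disc(f) = 494708 is not a perfect square in Q, so the Galois group of f over Q is not contained in A_3 and must be all of S_3. The splitting field has degree |S_3| = 6 over Q, so [K : Q] = 6.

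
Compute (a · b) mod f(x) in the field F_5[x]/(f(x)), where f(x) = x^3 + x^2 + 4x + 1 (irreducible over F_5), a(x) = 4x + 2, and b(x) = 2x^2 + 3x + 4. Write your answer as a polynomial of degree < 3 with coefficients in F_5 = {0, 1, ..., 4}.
a · b ≡ 3x^2 (mod f(x))

Multiply in F_5[x]: a(x)·b(x) = (4x + 2)·(2x^2 + 3x + 4) = 3x^3 + x^2 + 2x + 3. This has degree ≥ 3, so divide by f(x) over F_5: 3x^3 + x^2 + 2x + 3 = (3)·(x^3 + x^2 + 4x + 1) + (3x^2). Hence a·b ≡ 3x^2 (mod f). (F_5[x]/(f) is a field with 5^3 = 125 elements since f is irreducible of degree 3.)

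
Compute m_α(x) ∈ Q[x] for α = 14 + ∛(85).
m_α(x) = x^3 - 42x^2 + 588x - 2829

Set β = α - 14 = ∛(85), so β^3 = 85. Then (α - 14)^3 - 85 = 0, i.e. α is a root of g(x) = (x - 14)^3 - 85 = x^3 - 42x^2 + 588x - 2829. Since g(x) = h(x - 14) where h(x) = x^3 - 85, and h is irreducible over Q (because 85 is not a perfect cube, so h has no rational root, and a monic cubic with no rational root is irreducible), g is also irreducible (irreducibility is preserved under the substitution x → x - 14). Hence m_α(x) = x^3 - 42x^2 + 588x - 2829.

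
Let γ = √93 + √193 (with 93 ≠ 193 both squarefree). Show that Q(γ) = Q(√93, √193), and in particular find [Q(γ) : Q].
[Q(γ) : Q] = 4 (equivalently, Q(γ) = Q(√93, √193))

Obviously Q(γ) ⊆ Q(√93, √193), and [Q(√93, √193):Q] = 4 (since 93, 193 are distinct squarefree integers > 1 with 17949 not a perfect square). To show equality we compute the minimal polynomial of γ. From γ = √93 + √193: γ^2 = 93 + 2√(17949) + 193 = 286 + 2√(17949), so γ^2 - 286 = 2√(17949); squaring, (γ^2 - 286)^2 = 4·17949, i.e. γ^4 - 572γ^2 + 81796 - 71796 = 0, i.e. γ^4 - 572γ^2 + 10000 = 0. So γ is a root of x^4 - 572x^2 + 10000. This polynomial is irreducible over Q: it has no rational root (each ±√93 ± √193 is irrational), and any factorization into two quadratics over Q would force √(17949) ∈ Q (pairing opposite roots) or √93, √193 ∈ Q (other pairings), all impossible. Hence [Q(γ):Q] = 4 = [Q(√93, √193):Q], so Q(γ) = Q(√93, √193).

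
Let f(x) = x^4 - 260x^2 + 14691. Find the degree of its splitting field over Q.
[K : Q] = 4

Solving the quadratic in x^2: x^2 = (260 ± √(260^2 - 4·14691))/2 = (260 ± √8836)/2 = (260 ± 94)/2, giving x^2 = 177 or x^2 = 83. So f(x) = (x^2 - 177)(x^2 - 83) and the roots of f are ±√177, ±√83. Hence the splitting field is K = Q(√177, √83). Since 177 and 83 are distinct squarefree integers > 1, their product 14691 is not a perfect square, so √83 ∉ Q(√177). By the tower law [K:Q] = [Q(√177,√83):Q(√177)] · [Q(√177):Q] = 2 · 2 = 4.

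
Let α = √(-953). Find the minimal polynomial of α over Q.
m_α(x) = x^2 + 953

α satisfies α^2 + 953 = 0, so x^2 + 953 annihilates α. Since d = -953 is squarefree and ≠ 1, it is not a perfect square in Q, so x^2 + 953 has no rational root and is therefore irreducible over Q (a degree-2 polynomial over a field is irreducible iff it has no root). Hence m_α(x) = x^2 + 953.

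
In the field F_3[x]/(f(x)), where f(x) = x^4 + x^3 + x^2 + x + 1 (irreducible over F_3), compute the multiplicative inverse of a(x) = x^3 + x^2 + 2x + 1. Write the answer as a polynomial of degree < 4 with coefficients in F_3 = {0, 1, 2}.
a(x)^(-1) ≡ x^2 + x + 2 (mod f(x))

Since f is irreducible over F_3, F_3[x]/(f) is a field and a(x) ≠ 0 has an inverse. Apply the extended Euclidean algorithm to f(x) and a(x) in F_3[x]: f(x) = (x)·a(x) + (2x^2 + 1);  a(x) = (2x + 2)·(2x^2 + 1) + (2). The last nonzero remainder is the constant 2 = gcd(f, a) in F_3. Back-substituting through the division chain expresses 2 = s(x)·a(x) + t(x)·f(x) with s(x) ≡ 2x^2 + 2x + 1 (mod f), so (2x^2 + 2x + 1)·a(x) ≡ 2 (mod f). Multiplying by 2^(-1) ≡ 2 in F_3 gives a(x)^(-1) ≡ 2·(2x^2 + 2x + 1) ≡ x^2 + x + 2 (mod f). Check: (x^3 + x^2 + 2x + 1)·(x^2 + x + 2) = x^5 + 2x^4 + 2x^3 + 2x^2 + 2x + 2 ≡ 1 (mod x^4 + x^3 + x^2 + x + 1).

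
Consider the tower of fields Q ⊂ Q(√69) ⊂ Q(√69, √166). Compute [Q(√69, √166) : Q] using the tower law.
[Q(√69, √166) : Q] = 4

[Q(√69):Q] = 2 (min poly x^2 - 69, irreducible since 69 is squarefree > 1). For the top step, suppose √166 ∈ Q(√69), say √166 = c + d√69 with c, d ∈ Q. Squaring: 166 = c^2 + 69d^2 + 2cd√69. Since √69 ∉ Q this forces 2cd = 0. If d = 0 then √166 = c ∈ Q, contradicting 166 squarefree > 1. If c = 0 then 166 = 69d^2, so 69·166 = (69d)^2 is a perfect square in Q — but 69·166 = 11454 is not a perfect square (since 69 and 166 are distinct squarefree integers). Contradiction. Hence √166 ∉ Q(√69), so x^2 - 166 stays irreducible over Q(√69) and [Q(√69, √166) : Q(√69)] = 2. By the tower law, [Q(√69, √166) : Q] = 2 · 2 = 4.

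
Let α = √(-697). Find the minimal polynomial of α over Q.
m_α(x) = x^2 + 697

α satisfies α^2 + 697 = 0, so x^2 + 697 annihilates α. Since d = -697 is squarefree and ≠ 1, it is not a perfect square in Q, so x^2 + 697 has no rational root and is therefore irreducible over Q (a degree-2 polynomial over a field is irreducible iff it has no root). Hence m_α(x) = x^2 + 697.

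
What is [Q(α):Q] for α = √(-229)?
[Q(α):Q] = 2

[Q(α):Q] equals the degree of the minimal polynomial of α. Here α^2 = -229 and x^2 + 229 is irreducible (d = -229 is squarefree, ≠ 1, hence not a square), so deg(m_α) = 2. Thus [Q(α):Q] = 2.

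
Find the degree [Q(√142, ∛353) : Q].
[Q(√142, ∛353) : Q] = 6

Let L = Q(√142, ∛353). Since Q(√142) ⊂ L and [Q(√142):Q] = 2, the tower law gives 2 | [L:Q]. Likewise Q(∛353) ⊂ L with [Q(∛353):Q] = 3 (because 353 is not a perfect cube), so 3 | [L:Q]. As gcd(2,3) = 1, [L:Q] is divisible by 6. Conversely L is generated over Q by √142 and ∛353, so [L:Q] ≤ 2·3 = 6. Therefore [Q(√142, ∛353) : Q] = 6.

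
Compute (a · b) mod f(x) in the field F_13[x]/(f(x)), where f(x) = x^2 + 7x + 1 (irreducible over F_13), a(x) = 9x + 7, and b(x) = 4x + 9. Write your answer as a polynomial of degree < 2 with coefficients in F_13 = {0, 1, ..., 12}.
a · b ≡ 1 (mod f(x))

Multiply in F_13[x]: a(x)·b(x) = (9x + 7)·(4x + 9) = 10x^2 + 5x + 11. This has degree ≥ 2, so divide by f(x) over F_13: 10x^2 + 5x + 11 = (10)·(x^2 + 7x + 1) + (1). Hence a·b ≡ 1 (mod f). (F_13[x]/(f) is a field with 13^2 = 169 elements since f is irreducible of degree 2.)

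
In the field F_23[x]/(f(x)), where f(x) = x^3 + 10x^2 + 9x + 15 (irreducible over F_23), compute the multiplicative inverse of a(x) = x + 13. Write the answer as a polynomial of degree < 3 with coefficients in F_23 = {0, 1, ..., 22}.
a(x)^(-1) ≡ 21x^2 + 6x + 19 (mod f(x))

Since f is irreducible over F_23, F_23[x]/(f) is a field and a(x) ≠ 0 has an inverse. Apply the extended Euclidean algorithm to f(x) and a(x) in F_23[x]: f(x) = (x^2 + 20x + 2)·a(x) + (12). The last nonzero remainder is the constant 12 = gcd(f, a) in F_23. Back-substituting through the division chain expresses 12 = s(x)·a(x) + t(x)·f(x) with s(x) ≡ 22x^2 + 3x + 21 (mod f), so (22x^2 + 3x + 21)·a(x) ≡ 12 (mod f). Multiplying by 12^(-1) ≡ 2 in F_23 gives a(x)^(-1) ≡ 2·(22x^2 + 3x + 21) ≡ 21x^2 + 6x + 19 (mod f). Check: (x + 13)·(21x^2 + 6x + 19) = 21x^3 + 3x^2 + 5x + 17 ≡ 1 (mod x^3 + 10x^2 + 9x + 15).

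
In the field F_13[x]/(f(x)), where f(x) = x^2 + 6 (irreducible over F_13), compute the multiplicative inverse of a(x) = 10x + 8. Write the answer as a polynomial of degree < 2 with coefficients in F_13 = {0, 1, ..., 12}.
a(x)^(-1) ≡ 3x + 8 (mod f(x))

Since f is irreducible over F_13, F_13[x]/(f) is a field and a(x) ≠ 0 has an inverse. Apply the extended Euclidean algorithm to f(x) and a(x) in F_13[x]: f(x) = (4x + 2)·a(x) + (3). The last nonzero remainder is the constant 3 = gcd(f, a) in F_13. Back-substituting through the division chain expresses 3 = s(x)·a(x) + t(x)·f(x) with s(x) ≡ 9x + 11 (mod f), so (9x + 11)·a(x) ≡ 3 (mod f). Multiplying by 3^(-1) ≡ 9 in F_13 gives a(x)^(-1) ≡ 9·(9x + 11) ≡ 3x + 8 (mod f). Check: (10x + 8)·(3x + 8) = 4x^2 + 12 ≡ 1 (mod x^2 + 6).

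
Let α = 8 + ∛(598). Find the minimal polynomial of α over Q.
m_α(x) = x^3 - 24x^2 + 192x - 1110

Set β = α - 8 = ∛(598), so β^3 = 598. Then (α - 8)^3 - 598 = 0, i.e. α is a root of g(x) = (x - 8)^3 - 598 = x^3 - 24x^2 + 192x - 1110. Since g(x) = h(x - 8) where h(x) = x^3 - 598, and h is irreducible over Q (because 598 is not a perfect cube, so h has no rational root, and a monic cubic with no rational root is irreducible), g is also irreducible (irreducibility is preserved under the substitution x → x - 8). Hence m_α(x) = x^3 - 24x^2 + 192x - 1110.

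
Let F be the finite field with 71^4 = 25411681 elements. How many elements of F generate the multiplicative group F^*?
There are φ(25411680) = 5806080 primitive elements

F_q^* is cyclic of order q - 1 = 25411680. A cyclic group of order m has exactly φ(m) generators. Here m = 25411680 = 2^5 · 3^2 · 5 · 7 · 2521, so the number of primitive elements is φ(25411680) = 5806080.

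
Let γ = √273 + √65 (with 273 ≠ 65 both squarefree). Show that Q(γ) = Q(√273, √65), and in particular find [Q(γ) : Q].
[Q(γ) : Q] = 4 (equivalently, Q(γ) = Q(√273, √65))

Obviously Q(γ) ⊆ Q(√273, √65), and [Q(√273, √65):Q] = 4 (since 273, 65 are distinct squarefree integers > 1 with 17745 not a perfect square). To show equality we compute the minimal polynomial of γ. From γ = √273 + √65: γ^2 = 273 + 2√(17745) + 65 = 338 + 2√(17745), so γ^2 - 338 = 2√(17745); squaring, (γ^2 - 338)^2 = 4·17745, i.e. γ^4 - 676γ^2 + 114244 - 70980 = 0, i.e. γ^4 - 676γ^2 + 43264 = 0. So γ is a root of x^4 - 676x^2 + 43264. This polynomial is irreducible over Q: it has no rational root (each ±√273 ± √65 is irrational), and any factorization into two quadratics over Q would force √(17745) ∈ Q (pairing opposite roots) or √273, √65 ∈ Q (other pairings), all impossible. Hence [Q(γ):Q] = 4 = [Q(√273, √65):Q], so Q(γ) = Q(√273, √65).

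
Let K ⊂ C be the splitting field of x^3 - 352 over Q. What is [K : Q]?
[K : Q] = 6

The roots of x^3 - 352 are ∛352, ω∛352, ω^2∛352 where ω = e^(2πi/3) is a primitive cube root of unity, so K = Q(∛352, ω). Now [Q(∛352):Q] = 3 (since 352 is not a perfect cube, x^3 - 352 is irreducible) and [Q(ω):Q] = 2. Both 2 and 3 divide [K:Q], and [K:Q] ≤ 3·2 = 6, so [K:Q] = 6. (Equivalently: Q(∛352) ⊂ R but ω ∉ R, so [K : Q(∛352)] = 2.)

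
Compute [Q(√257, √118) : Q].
[Q(√257, √118) : Q] = 4

[Q(√257):Q] = 2 (min poly x^2 - 257, irreducible since 257 is squarefree > 1). For the top step, suppose √118 ∈ Q(√257), say √118 = c + d√257 with c, d ∈ Q. Squaring: 118 = c^2 + 257d^2 + 2cd√257. Since √257 ∉ Q this forces 2cd = 0. If d = 0 then √118 = c ∈ Q, contradicting 118 squarefree > 1. If c = 0 then 118 = 257d^2, so 257·118 = (257d)^2 is a perfect square in Q — but 257·118 = 30326 is not a perfect square (since 257 and 118 are distinct squarefree integers). Contradiction. Hence √118 ∉ Q(√257), so x^2 - 118 stays irreducible over Q(√257) and [Q(√257, √118) : Q(√257)] = 2. By the tower law, [Q(√257, √118) : Q] = 2 · 2 = 4.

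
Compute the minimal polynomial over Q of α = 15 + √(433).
m_α(x) = x^2 - 30x - 208

From α - 15 = √(433), squaring gives (α - 15)^2 = 433, i.e. α^2 - 30α + 225 = 433, so α^2 - 30α - 208 = 0. The discriminant of x^2 - 30x - 208 is (-30)^2 - 4·(-208) = 900 + 832 = 1732, and 4·(433) is not a perfect square in Q since 433 is squarefree and ≠ 1. Hence x^2 - 30x - 208 is irreducible over Q and is the minimal polynomial of α.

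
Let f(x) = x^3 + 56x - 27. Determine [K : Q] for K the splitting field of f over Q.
[K : Q] = 6

By the rational root test, any rational root of the monic integer polynomial f(x) = x^3 + 56x - 27 must be an integer dividing the constant term -27, i.e. one of ±{1, 3, 9, 27}. Evaluating: f(1) = 30, f(-1) = -84, f(3) = 168, f(-3) = -222, f(9) = 1206, f(-9) = -1260, f(27) = 21168, f(-27) = -21222; none is 0, so f has no rational root and is therefore irreducible over Q (a cubic with no linear factor over a field is irreducible). For an irreducible cubic, the Galois group is A_3 or S_3 according as the discriminant disc(f) = -4a^3 - 27b^2 = -4·(56)^3 - 27·(-27)^2 = -722147 is or is not a square in Q. Here disc(f) = -722147 is not a perfect square in Q, so the Galois group of f over Q is not contained in A_3 and must be all of S_3. The splitting field has degree |S_3| = 6 over Q, so [K : Q] = 6.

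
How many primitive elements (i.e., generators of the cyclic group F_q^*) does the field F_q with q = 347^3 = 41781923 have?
There are φ(41781922) = 16421184 primitive elements

F_q^* is cyclic of order q - 1 = 41781922. A cyclic group of order m has exactly φ(m) generators. Here m = 41781922 = 2 · 7 · 13 · 173 · 1327, so the number of primitive elements is φ(41781922) = 16421184.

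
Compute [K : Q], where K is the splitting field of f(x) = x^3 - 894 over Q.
[K : Q] = 6

The roots of x^3 - 894 are ∛894, ω∛894, ω^2∛894 where ω = e^(2πi/3) is a primitive cube root of unity, so K = Q(∛894, ω). Now [Q(∛894):Q] = 3 (since 894 is not a perfect cube, x^3 - 894 is irreducible) and [Q(ω):Q] = 2. Both 2 and 3 divide [K:Q], and [K:Q] ≤ 3·2 = 6, so [K:Q] = 6. (Equivalently: Q(∛894) ⊂ R but ω ∉ R, so [K : Q(∛894)] = 2.)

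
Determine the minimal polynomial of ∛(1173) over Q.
m_α(x) = x^3 - 1173

α satisfies α^3 = 1173, so x^3 - 1173 annihilates α. By the rational root test, a rational root p/q (in lowest terms) of x^3 - 1173 would satisfy p^3 = 1173 q^3, forcing q = 1 and p^3 = 1173; but 1173 is not a perfect cube, contradiction. A monic cubic over Q with no rational root is irreducible (any nontrivial factorization would include a linear factor). Hence x^3 - 1173 is the minimal polynomial of α, and in particular [Q(α):Q] = 3.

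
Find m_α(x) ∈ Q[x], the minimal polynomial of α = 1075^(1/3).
m_α(x) = x^3 - 1075

α satisfies α^3 = 1075, so x^3 - 1075 annihilates α. By the rational root test, a rational root p/q (in lowest terms) of x^3 - 1075 would satisfy p^3 = 1075 q^3, forcing q = 1 and p^3 = 1075; but 1075 is not a perfect cube, contradiction. A monic cubic over Q with no rational root is irreducible (any nontrivial factorization would include a linear factor). Hence x^3 - 1075 is the minimal polynomial of α, and in particular [Q(α):Q] = 3.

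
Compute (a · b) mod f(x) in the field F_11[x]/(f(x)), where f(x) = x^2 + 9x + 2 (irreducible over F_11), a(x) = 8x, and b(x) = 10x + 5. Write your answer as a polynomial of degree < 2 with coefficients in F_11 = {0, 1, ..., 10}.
a · b ≡ 2x + 5 (mod f(x))

Multiply in F_11[x]: a(x)·b(x) = (8x)·(10x + 5) = 3x^2 + 7x. This has degree ≥ 2, so divide by f(x) over F_11: 3x^2 + 7x = (3)·(x^2 + 9x + 2) + (2x + 5). Hence a·b ≡ 2x + 5 (mod f). (F_11[x]/(f) is a field with 11^2 = 121 elements since f is irreducible of degree 2.)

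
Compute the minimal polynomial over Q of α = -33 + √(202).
m_α(x) = x^2 + 66x + 887

From α + 33 = √(202), squaring gives (α + 33)^2 = 202, i.e. α^2 + 66α + 1089 = 202, so α^2 + 66α + 887 = 0. The discriminant of x^2 + 66x + 887 is (66)^2 - 4·(887) = 4356 - 3548 = 808, and 4·(202) is not a perfect square in Q since 202 is squarefree and ≠ 1. Hence x^2 + 66x + 887 is irreducible over Q and is the minimal polynomial of α.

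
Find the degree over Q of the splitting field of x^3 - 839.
[K : Q] = 6

The roots of x^3 - 839 are ∛839, ω∛839, ω^2∛839 where ω = e^(2πi/3) is a primitive cube root of unity, so K = Q(∛839, ω). Now [Q(∛839):Q] = 3 (since 839 is not a perfect cube, x^3 - 839 is irreducible) and [Q(ω):Q] = 2. Both 2 and 3 divide [K:Q], and [K:Q] ≤ 3·2 = 6, so [K:Q] = 6. (Equivalently: Q(∛839) ⊂ R but ω ∉ R, so [K : Q(∛839)] = 2.)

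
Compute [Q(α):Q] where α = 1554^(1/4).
[Q(α):Q] = 4

α is a root of x^4 - 1554. By Eisenstein's criterion at the prime p = 2 (which divides the constant term 1554 but p^2 = 4 does not, since 1554 is squarefree), x^4 - 1554 is irreducible over Q. Hence [Q(α):Q] = 4.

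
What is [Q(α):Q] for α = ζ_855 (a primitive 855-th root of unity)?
[Q(α):Q] = 432

The minimal polynomial of ζ_855 over Q is the 855-th cyclotomic polynomial Φ_855(x), which is irreducible over Q and has degree φ(855) = 432. Hence [Q(α):Q] = φ(855) = 432.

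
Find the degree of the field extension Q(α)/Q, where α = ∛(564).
[Q(α):Q] = 3

The minimal polynomial of α is x^3 - 564, irreducible over Q since 564 is not a perfect cube (so x^3 - 564 has no rational root). Hence [Q(α):Q] = deg(m_α) = 3.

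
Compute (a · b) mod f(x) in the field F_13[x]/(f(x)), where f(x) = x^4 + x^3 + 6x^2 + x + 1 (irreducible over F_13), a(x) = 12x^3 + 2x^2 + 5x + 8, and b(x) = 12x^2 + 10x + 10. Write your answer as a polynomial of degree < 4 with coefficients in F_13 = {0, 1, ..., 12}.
a · b ≡ 12x^3 + 9x^2 + 12x + 2 (mod f(x))

Multiply in F_13[x]: a(x)·b(x) = (12x^3 + 2x^2 + 5x + 8)·(12x^2 + 10x + 10) = x^5 + x^4 + 5x^3 + 10x^2 + 2. This has degree ≥ 4, so divide by f(x) over F_13: x^5 + x^4 + 5x^3 + 10x^2 + 2 = (x)·(x^4 + x^3 + 6x^2 + x + 1) + (12x^3 + 9x^2 + 12x + 2). Hence a·b ≡ 12x^3 + 9x^2 + 12x + 2 (mod f). (F_13[x]/(f) is a field with 13^4 = 28561 elements since f is irreducible of degree 4.)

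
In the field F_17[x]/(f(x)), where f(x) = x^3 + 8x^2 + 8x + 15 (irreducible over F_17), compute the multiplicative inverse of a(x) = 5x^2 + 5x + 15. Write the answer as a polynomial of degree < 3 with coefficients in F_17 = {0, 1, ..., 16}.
a(x)^(-1) ≡ 10x^2 + 16x + 10 (mod f(x))

Since f is irreducible over F_17, F_17[x]/(f) is a field and a(x) ≠ 0 has an inverse. Apply the extended Euclidean algorithm to f(x) and a(x) in F_17[x]: f(x) = (7x + 15)·a(x) + (15x + 11);  a(x) = (6x + 5)·(15x + 11) + (11). The last nonzero remainder is the constant 11 = gcd(f, a) in F_17. Back-substituting through the division chain expresses 11 = s(x)·a(x) + t(x)·f(x) with s(x) ≡ 8x^2 + 6x + 8 (mod f), so (8x^2 + 6x + 8)·a(x) ≡ 11 (mod f). Multiplying by 11^(-1) ≡ 14 in F_17 gives a(x)^(-1) ≡ 14·(8x^2 + 6x + 8) ≡ 10x^2 + 16x + 10 (mod f). Check: (5x^2 + 5x + 15)·(10x^2 + 16x + 10) = 16x^4 + 11x^3 + 8x^2 + x + 14 ≡ 1 (mod x^3 + 8x^2 + 8x + 15).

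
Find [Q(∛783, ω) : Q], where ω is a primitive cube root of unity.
[Q(∛783, ω) : Q] = 6

[Q(∛783):Q] = 3 (min poly x^3 - 783, irreducible since 783 is not a perfect cube). [Q(ω):Q] = 2 (min poly x^2 + x + 1). Since Q(∛783) ⊂ R and ω ∉ R, we have ω ∉ Q(∛783), so x^2 + x + 1 remains irreducible over Q(∛783) and [Q(∛783, ω) : Q(∛783)] = 2. By the tower law, [Q(∛783, ω) : Q] = 3 · 2 = 6. (In fact Q(∛783, ω) is the splitting field of x^3 - 783 over Q.)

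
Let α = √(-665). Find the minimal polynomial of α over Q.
m_α(x) = x^2 + 665

α satisfies α^2 + 665 = 0, so x^2 + 665 annihilates α. Since d = -665 is squarefree and ≠ 1, it is not a perfect square in Q, so x^2 + 665 has no rational root and is therefore irreducible over Q (a degree-2 polynomial over a field is irreducible iff it has no root). Hence m_α(x) = x^2 + 665.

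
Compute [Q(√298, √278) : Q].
[Q(√298, √278) : Q] = 4

[Q(√298):Q] = 2 (min poly x^2 - 298, irreducible since 298 is squarefree > 1). For the top step, suppose √278 ∈ Q(√298), say √278 = c + d√298 with c, d ∈ Q. Squaring: 278 = c^2 + 298d^2 + 2cd√298. Since √298 ∉ Q this forces 2cd = 0. If d = 0 then √278 = c ∈ Q, contradicting 278 squarefree > 1. If c = 0 then 278 = 298d^2, so 298·278 = (298d)^2 is a perfect square in Q — but 298·278 = 82844 is not a perfect square (since 298 and 278 are distinct squarefree integers). Contradiction. Hence √278 ∉ Q(√298), so x^2 - 278 stays irreducible over Q(√298) and [Q(√298, √278) : Q(√298)] = 2. By the tower law, [Q(√298, √278) : Q] = 2 · 2 = 4.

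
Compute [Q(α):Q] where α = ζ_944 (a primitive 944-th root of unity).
[Q(α):Q] = 464

The minimal polynomial of ζ_944 over Q is the 944-th cyclotomic polynomial Φ_944(x), which is irreducible over Q and has degree φ(944) = 464. Hence [Q(α):Q] = φ(944) = 464.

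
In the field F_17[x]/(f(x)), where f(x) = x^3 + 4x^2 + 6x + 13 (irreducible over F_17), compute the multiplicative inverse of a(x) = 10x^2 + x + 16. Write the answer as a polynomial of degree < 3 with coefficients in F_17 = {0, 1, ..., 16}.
a(x)^(-1) ≡ 10x^2 + 10x + 12 (mod f(x))

Since f is irreducible over F_17, F_17[x]/(f) is a field and a(x) ≠ 0 has an inverse. Apply the extended Euclidean algorithm to f(x) and a(x) in F_17[x]: f(x) = (12x + 6)·a(x) + (12x + 2);  a(x) = (15x + 16)·(12x + 2) + (1). The last nonzero remainder is the constant 1 = gcd(f, a) in F_17. Back-substituting through the division chain expresses 1 = s(x)·a(x) + t(x)·f(x) with s(x) ≡ 10x^2 + 10x + 12 (mod f), so a(x)^(-1) ≡ s(x) = 10x^2 + 10x + 12 (mod f). Check: (10x^2 + x + 16)·(10x^2 + 10x + 12) = 15x^4 + 8x^3 + x^2 + 2x + 5 ≡ 1 (mod x^3 + 4x^2 + 6x + 13).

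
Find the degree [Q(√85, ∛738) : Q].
[Q(√85, ∛738) : Q] = 6

Let L = Q(√85, ∛738). Since Q(√85) ⊂ L and [Q(√85):Q] = 2, the tower law gives 2 | [L:Q]. Likewise Q(∛738) ⊂ L with [Q(∛738):Q] = 3 (because 738 is not a perfect cube), so 3 | [L:Q]. As gcd(2,3) = 1, [L:Q] is divisible by 6. Conversely L is generated over Q by √85 and ∛738, so [L:Q] ≤ 2·3 = 6. Therefore [Q(√85, ∛738) : Q] = 6.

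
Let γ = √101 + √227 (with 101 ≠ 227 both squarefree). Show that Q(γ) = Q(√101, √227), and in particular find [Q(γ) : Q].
[Q(γ) : Q] = 4 (equivalently, Q(γ) = Q(√101, √227))

Obviously Q(γ) ⊆ Q(√101, √227), and [Q(√101, √227):Q] = 4 (since 101, 227 are distinct squarefree integers > 1 with 22927 not a perfect square). To show equality we compute the minimal polynomial of γ. From γ = √101 + √227: γ^2 = 101 + 2√(22927) + 227 = 328 + 2√(22927), so γ^2 - 328 = 2√(22927); squaring, (γ^2 - 328)^2 = 4·22927, i.e. γ^4 - 656γ^2 + 107584 - 91708 = 0, i.e. γ^4 - 656γ^2 + 15876 = 0. So γ is a root of x^4 - 656x^2 + 15876. This polynomial is irreducible over Q: it has no rational root (each ±√101 ± √227 is irrational), and any factorization into two quadratics over Q would force √(22927) ∈ Q (pairing opposite roots) or √101, √227 ∈ Q (other pairings), all impossible. Hence [Q(γ):Q] = 4 = [Q(√101, √227):Q], so Q(γ) = Q(√101, √227).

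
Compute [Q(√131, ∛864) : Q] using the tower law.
[Q(√131, ∛864) : Q] = 6

Let L = Q(√131, ∛864). Since Q(√131) ⊂ L and [Q(√131):Q] = 2, the tower law gives 2 | [L:Q]. Likewise Q(∛864) ⊂ L with [Q(∛864):Q] = 3 (because 864 is not a perfect cube), so 3 | [L:Q]. As gcd(2,3) = 1, [L:Q] is divisible by 6. Conversely L is generated over Q by √131 and ∛864, so [L:Q] ≤ 2·3 = 6. Therefore [Q(√131, ∛864) : Q] = 6.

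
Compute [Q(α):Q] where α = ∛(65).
[Q(α):Q] = 3

The minimal polynomial of α is x^3 - 65, irreducible over Q since 65 is not a perfect cube (so x^3 - 65 has no rational root). Hence [Q(α):Q] = deg(m_α) = 3.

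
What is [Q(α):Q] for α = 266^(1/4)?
[Q(α):Q] = 4

α is a root of x^4 - 266. By Eisenstein's criterion at the prime p = 2 (which divides the constant term 266 but p^2 = 4 does not, since 266 is squarefree), x^4 - 266 is irreducible over Q. Hence [Q(α):Q] = 4.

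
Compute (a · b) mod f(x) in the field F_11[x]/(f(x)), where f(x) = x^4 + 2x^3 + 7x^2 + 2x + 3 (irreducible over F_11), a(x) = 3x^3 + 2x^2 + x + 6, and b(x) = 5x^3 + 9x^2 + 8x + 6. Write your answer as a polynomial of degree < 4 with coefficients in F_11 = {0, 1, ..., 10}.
a · b ≡ 6x^3 + 2x^2 + x + 10 (mod f(x))

Multiply in F_11[x]: a(x)·b(x) = (3x^3 + 2x^2 + x + 6)·(5x^3 + 9x^2 + 8x + 6) = 4x^6 + 4x^5 + 3x^4 + 7x^3 + 8x^2 + 10x + 3. This has degree ≥ 4, so divide by f(x) over F_11: 4x^6 + 4x^5 + 3x^4 + 7x^3 + 8x^2 + 10x + 3 = (4x^2 + 7x + 5)·(x^4 + 2x^3 + 7x^2 + 2x + 3) + (6x^3 + 2x^2 + x + 10). Hence a·b ≡ 6x^3 + 2x^2 + x + 10 (mod f). (F_11[x]/(f) is a field with 11^4 = 14641 elements since f is irreducible of degree 4.)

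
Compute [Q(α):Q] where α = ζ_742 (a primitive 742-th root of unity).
[Q(α):Q] = 312

The minimal polynomial of ζ_742 over Q is the 742-th cyclotomic polynomial Φ_742(x), which is irreducible over Q and has degree φ(742) = 312. Hence [Q(α):Q] = φ(742) = 312.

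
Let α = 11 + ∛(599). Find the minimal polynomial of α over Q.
m_α(x) = x^3 - 33x^2 + 363x - 1930

Set β = α - 11 = ∛(599), so β^3 = 599. Then (α - 11)^3 - 599 = 0, i.e. α is a root of g(x) = (x - 11)^3 - 599 = x^3 - 33x^2 + 363x - 1930. Since g(x) = h(x - 11) where h(x) = x^3 - 599, and h is irreducible over Q (because 599 is not a perfect cube, so h has no rational root, and a monic cubic with no rational root is irreducible), g is also irreducible (irreducibility is preserved under the substitution x → x - 11). Hence m_α(x) = x^3 - 33x^2 + 363x - 1930.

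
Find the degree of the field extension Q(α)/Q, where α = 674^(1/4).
[Q(α):Q] = 4

α is a root of x^4 - 674. By Eisenstein's criterion at the prime p = 2 (which divides the constant term 674 but p^2 = 4 does not, since 674 is squarefree), x^4 - 674 is irreducible over Q. Hence [Q(α):Q] = 4.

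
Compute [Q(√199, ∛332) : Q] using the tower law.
[Q(√199, ∛332) : Q] = 6

Let L = Q(√199, ∛332). Since Q(√199) ⊂ L and [Q(√199):Q] = 2, the tower law gives 2 | [L:Q]. Likewise Q(∛332) ⊂ L with [Q(∛332):Q] = 3 (because 332 is not a perfect cube), so 3 | [L:Q]. As gcd(2,3) = 1, [L:Q] is divisible by 6. Conversely L is generated over Q by √199 and ∛332, so [L:Q] ≤ 2·3 = 6. Therefore [Q(√199, ∛332) : Q] = 6.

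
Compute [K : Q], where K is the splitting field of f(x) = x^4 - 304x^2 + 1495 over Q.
[K : Q] = 4

Solving the quadratic in x^2: x^2 = (304 ± √(304^2 - 4·1495))/2 = (304 ± √86436)/2 = (304 ± 294)/2, giving x^2 = 5 or x^2 = 299. So f(x) = (x^2 - 5)(x^2 - 299) and the roots of f are ±√5, ±√299. Hence the splitting field is K = Q(√5, √299). Since 5 and 299 are distinct squarefree integers > 1, their product 1495 is not a perfect square, so √299 ∉ Q(√5). By the tower law [K:Q] = [Q(√5,√299):Q(√5)] · [Q(√5):Q] = 2 · 2 = 4.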